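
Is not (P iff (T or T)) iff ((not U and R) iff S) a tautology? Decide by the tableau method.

Not valid

Assume the negation and expand:
Initial set: {not (not (P iff (T or T)) iff ((not U and R) iff S))}.
not (not (P iff (T or T)) iff ((not U and R) iff S)): β-rule — branch into not (P iff (T or T)), not ((not U and R) iff S)  //  not not (P iff (T or T)), ((not U and R) iff S).
  branch 1 (add not (P iff (T or T)), not ((not U and R) iff S)):
    not (P iff (T or T)): β-rule — branch into P, not (T or T)  //  not P, (T or T).
      branch 1.1 (add P, not (T or T)):
        not (T or T): α-rule — add not T, not T.
        not ((not U and R) iff S): β-rule — branch into (not U and R), not S  //  not (not U and R), S.
          branch 1.1.1 (add (not U and R), not S):
            (not U and R): α-rule — add not U, R.
            ○ open, literals {P=1, R=1, S=0, T=0, U=0}.
          branch 1.1.2 (add not (not U and R), S):
            not (not U and R): β-rule — branch into not not U  //  not R.
              branch 1.1.2.1 (add not not U):
                ○ open, literals {P=1, S=1, T=0, U=1}.
              branch 1.1.2.2 (add not R):
                ○ open, literals {P=1, R=0, S=1, T=0}.
      branch 1.2 (add not P, (T or T)):
        not ((not U and R) iff S): β-rule — branch into (not U and R), not S  //  not (not U and R), S.
          branch 1.2.1 (add (not U and R), not S):
            (not U and R): α-rule — add not U, R.
            (T or T): β-rule — branch into T  //  T.
              branch 1.2.1.1 (add T):
                ○ open, literals {P=0, R=1, S=0, T=1, U=0}.
              branch 1.2.1.2 (add T):
                ○ open, literals {P=0, R=1, S=0, T=1, U=0}.
          branch 1.2.2 (add not (not U and R), S):
            (T or T): β-rule — branch into T  //  T.
              branch 1.2.2.1 (add T):
                not (not U and R): β-rule — branch into not not U  //  not R.
                  branch 1.2.2.1.1 (add not not U):
                    ○ open, literals {P=0, S=1, T=1, U=1}.
                  branch 1.2.2.1.2 (add not R):
                    ○ open, literals {P=0, R=0, S=1, T=1}.
              branch 1.2.2.2 (add T):
                not (not U and R): β-rule — branch into not not U  //  not R.
                  branch 1.2.2.2.1 (add not not U):
                    ○ open, literals {P=0, S=1, T=1, U=1}.
                  branch 1.2.2.2.2 (add not R):
                    ○ open, literals {P=0, R=0, S=1, T=1}.
  branch 2 (add not not (P iff (T or T)), ((not U and R) iff S)):
    not not (P iff (T or T)): β-rule — branch into P, (T or T)  //  not P, not (T or T).
      branch 2.1 (add P, (T or T)):
        ((not U and R) iff S): β-rule — branch into (not U and R), S  //  not (not U and R), not S.
          branch 2.1.1 (add (not U and R), S):
            (not U and R): α-rule — add not U, R.
            (T or T): β-rule — branch into T  //  T.
              branch 2.1.1.1 (add T):
                ○ open, literals {P=1, R=1, S=1, T=1, U=0}.
              branch 2.1.1.2 (add T):
                ○ open, literals {P=1, R=1, S=1, T=1, U=0}.
          branch 2.1.2 (add not (not U and R), not S):
            (T or T): β-rule — branch into T  //  T.
              branch 2.1.2.1 (add T):
                not (not U and R): β-rule — branch into not not U  //  not R.
                  branch 2.1.2.1.1 (add not not U):
                    ○ open, literals {P=1, S=0, T=1, U=1}.
                  branch 2.1.2.1.2 (add not R):
                    ○ open, literals {P=1, R=0, S=0, T=1}.
              branch 2.1.2.2 (add T):
                not (not U and R): β-rule — branch into not not U  //  not R.
                  branch 2.1.2.2.1 (add not not U):
                    ○ open, literals {P=1, S=0, T=1, U=1}.
                  branch 2.1.2.2.2 (add not R):
                    ○ open, literals {P=1, R=0, S=0, T=1}.
      branch 2.2 (add not P, not (T or T)):
        not (T or T): α-rule — add not T, not T.
        ((not U and R) iff S): β-rule — branch into (not U and R), S  //  not (not U and R), not S.
          branch 2.2.1 (add (not U and R), S):
            (not U and R): α-rule — add not U, R.
            ○ open, literals {P=0, R=1, S=1, T=0, U=0}.
          branch 2.2.2 (add not (not U and R), not S):
            not (not U and R): β-rule — branch into not not U  //  not R.
              branch 2.2.2.1 (add not not U):
                ○ open, literals {P=0, S=0, T=0, U=1}.
              branch 2.2.2.2 (add not R):
                ○ open, literals {P=0, R=0, S=0, T=0}.
0 branches closed, 18 open.
An open branch gives a countermodel: P=1, R=1, S=0, T=0, U=0 (unmentioned atoms arbitrary); under it the original formula is false.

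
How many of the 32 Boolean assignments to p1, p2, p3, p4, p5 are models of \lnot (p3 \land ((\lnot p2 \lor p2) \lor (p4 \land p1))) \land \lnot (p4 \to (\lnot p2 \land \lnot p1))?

Initial set: {(\lnot (p3 \land ((\lnot p2 \lor p2) \lor (p4 \land p1))) \land \lnot (p4 \to (\lnot p2 \land \lnot p1)))}.
(\lnot (p3 \land ((\lnot p2 \lor p2) \lor (p4 \land p1))) \land \lnot (p4 \to (\lnot p2 \land \lnot p1))): α-rule — add \lnot (p3 \land ((\lnot p2 \lor p2) \lor (p4 \land p1))), \lnot (p4 \to (\lnot p2 \land \lnot p1)).
\lnot (p4 \to (\lnot p2 \land \lnot p1)): α-rule — add p4, \lnot (\lnot p2 \land \lnot p1).
\lnot (p3 \land ((\lnot p2 \lor p2) \lor (p4 \land p1))): β-rule — branch into \lnot p3  //  \lnot ((\lnot p2 \lor p2) \lor (p4 \land p1)).
  branch 1 (add \lnot p3):
    \lnot (\lnot p2 \land \lnot p1): β-rule — branch into \lnot \lnot p2  //  \lnot \lnot p1.
      branch 1.1 (add \lnot \lnot p2):
        ○ open, literals {p2=T, p3=F, p4=T}.
      branch 1.2 (add \lnot \lnot p1):
        ○ open, literals {p1=T, p3=F, p4=T}.
  branch 2 (add \lnot ((\lnot p2 \lor p2) \lor (p4 \land p1))):
    \lnot ((\lnot p2 \lor p2) \lor (p4 \land p1)): α-rule — add \lnot (\lnot p2 \lor p2), \lnot (p4 \land p1).
    \lnot (\lnot p2 \lor p2): α-rule — add \lnot \lnot p2, \lnot p2.
    × closes — contains both p2 and \lnot p2.
1 branch closed, 2 open.
Each open branch fixes some atoms; the unmentioned ones are free. Counting distinct full assignments: branch {p2=T, p3=F, p4=T} (p1, p5) contributes 4 new; branch {p1=T, p3=F, p4=T} (p2, p5) contributes 2 new. Total: 6.

6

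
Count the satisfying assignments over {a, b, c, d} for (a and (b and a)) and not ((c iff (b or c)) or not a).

2

Initial set: {((a and (b and a)) and not ((c iff (b or c)) or not a))}.
((a and (b and a)) and not ((c iff (b or c)) or not a)): α-rule — add (a and (b and a)), not ((c iff (b or c)) or not a).
(a and (b and a)): α-rule — add a, (b and a).
not ((c iff (b or c)) or not a): α-rule — add not (c iff (b or c)), not not a.
(b and a): α-rule — add b, a.
not (c iff (b or c)): β-rule — branch into c, not (b or c)  //  not c, (b or c).
  branch 1 (add c, not (b or c)):
    not (b or c): α-rule — add not b, not c.
    × closes — contains both b and not b.
  branch 2 (add not c, (b or c)):
    (b or c): β-rule — branch into b  //  c.
      branch 2.1 (add b):
        ○ open, literals {a=T, b=T, c=F}.
      branch 2.2 (add c):
        × closes — contains both c and not c.
2 branches closed, 1 open.
Each open branch fixes some atoms; the unmentioned ones are free. Counting distinct full assignments: branch {a=T, b=T, c=F} (d) contributes 2 new. Total: 2.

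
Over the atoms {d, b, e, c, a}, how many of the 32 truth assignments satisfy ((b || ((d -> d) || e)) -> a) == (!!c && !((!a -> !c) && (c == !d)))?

12

Initial set: {T (((b || ((d -> d) || e)) -> a) == (!!c && !((!a -> !c) && (c == !d))))}.
T (((b || ((d -> d) || e)) -> a) == (!!c && !((!a -> !c) && (c == !d)))): β-rule — branch into T ((b || ((d -> d) || e)) -> a), T (!!c && !((!a -> !c) && (c == !d)))  //  F ((b || ((d -> d) || e)) -> a), F (!!c && !((!a -> !c) && (c == !d))).
  branch 1 (add T ((b || ((d -> d) || e)) -> a), T (!!c && !((!a -> !c) && (c == !d)))):
    T (!!c && !((!a -> !c) && (c == !d))): α-rule — add T !!c, T !((!a -> !c) && (c == !d)).
    T !!c: drop double negation, giving T c.
    T ((b || ((d -> d) || e)) -> a): β-rule — branch into F (b || ((d -> d) || e))  //  T a.
      branch 1.1 (add F (b || ((d -> d) || e))):
        F (b || ((d -> d) || e)): α-rule — add F b, F ((d -> d) || e).
        F ((d -> d) || e): α-rule — add F (d -> d), F e.
        F (d -> d): α-rule — add T d, F d.
        × closes — contains both d and !d.
      branch 1.2 (add T a):
        T !((!a -> !c) && (c == !d)): β-rule — branch into F (!a -> !c)  //  F (c == !d).
          branch 1.2.1 (add F (!a -> !c)):
            F (!a -> !c): α-rule — add T !a, F !c.
            × closes — contains both a and !a.
          branch 1.2.2 (add F (c == !d)):
            F (c == !d): β-rule — branch into T c, F !d  //  F c, T !d.
              branch 1.2.2.1 (add T c, F !d):
                ○ open, literals {a=T, c=T, d=T}.
              branch 1.2.2.2 (add F c, T !d):
                × closes — contains both c and !c.
  branch 2 (add F ((b || ((d -> d) || e)) -> a), F (!!c && !((!a -> !c) && (c == !d)))):
    F ((b || ((d -> d) || e)) -> a): α-rule — add T (b || ((d -> d) || e)), F a.
    F (!!c && !((!a -> !c) && (c == !d))): β-rule — branch into F !!c  //  F !((!a -> !c) && (c == !d)).
      branch 2.1 (add F !!c):
        F !!c: drop double negation, giving F c.
        T (b || ((d -> d) || e)): β-rule — branch into T b  //  T ((d -> d) || e).
          branch 2.1.1 (add T b):
            ○ open, literals {a=F, b=T, c=F}.
          branch 2.1.2 (add T ((d -> d) || e)):
            T ((d -> d) || e): β-rule — branch into T (d -> d)  //  T e.
              branch 2.1.2.1 (add T (d -> d)):
                T (d -> d): β-rule — branch into F d  //  T d.
                  branch 2.1.2.1.1 (add F d):
                    ○ open, literals {a=F, c=F, d=F}.
                  branch 2.1.2.1.2 (add T d):
                    ○ open, literals {a=F, c=F, d=T}.
              branch 2.1.2.2 (add T e):
                ○ open, literals {a=F, c=F, e=T}.
      branch 2.2 (add F !((!a -> !c) && (c == !d))):
        F !((!a -> !c) && (c == !d)): α-rule — add T (!a -> !c), T (c == !d).
        T (b || ((d -> d) || e)): β-rule — branch into T b  //  T ((d -> d) || e).
          branch 2.2.1 (add T b):
            T (!a -> !c): β-rule — branch into F !a  //  T !c.
              branch 2.2.1.1 (add F !a):
                × closes — contains both a and !a.
              branch 2.2.1.2 (add T !c):
                T (c == !d): β-rule — branch into T c, T !d  //  F c, F !d.
                  branch 2.2.1.2.1 (add T c, T !d):
                    × closes — contains both c and !c.
                  branch 2.2.1.2.2 (add F c, F !d):
                    ○ open, literals {a=F, b=T, c=F, d=T}.
          branch 2.2.2 (add T ((d -> d) || e)):
            T (!a -> !c): β-rule — branch into F !a  //  T !c.
              branch 2.2.2.1 (add F !a):
                × closes — contains both a and !a.
              branch 2.2.2.2 (add T !c):
                T (c == !d): β-rule — branch into T c, T !d  //  F c, F !d.
                  branch 2.2.2.2.1 (add T c, T !d):
                    × closes — contains both c and !c.
                  branch 2.2.2.2.2 (add F c, F !d):
                    T ((d -> d) || e): β-rule — branch into T (d -> d)  //  T e.
                      branch 2.2.2.2.2.1 (add T (d -> d)):
                        T (d -> d): β-rule — branch into F d  //  T d.
                          branch 2.2.2.2.2.1.1 (add F d):
                            × closes — contains both d and !d.
                          branch 2.2.2.2.2.1.2 (add T d):
                            ○ open, literals {a=F, c=F, d=T}.
                      branch 2.2.2.2.2.2 (add T e):
                        ○ open, literals {a=F, c=F, d=T, e=T}.
8 branches closed, 8 open.
Each open branch fixes some atoms; the unmentioned ones are free. Counting distinct full assignments: branch {a=T, c=T, d=T} (b, e) contributes 4 new; branch {a=F, b=T, c=F} (d, e) contributes 4 new; branch {a=F, c=F, d=F} (b, e) contributes 2 new; branch {a=F, c=F, d=T} (b, e) contributes 2 new; branch {a=F, c=F, e=T} (d, b) contributes 0 new; branch {a=F, b=T, c=F, d=T} (e) contributes 0 new; branch {a=F, c=F, d=T} (b, e) contributes 0 new; branch {a=F, c=F, d=T, e=T} (b) contributes 0 new. Total: 12.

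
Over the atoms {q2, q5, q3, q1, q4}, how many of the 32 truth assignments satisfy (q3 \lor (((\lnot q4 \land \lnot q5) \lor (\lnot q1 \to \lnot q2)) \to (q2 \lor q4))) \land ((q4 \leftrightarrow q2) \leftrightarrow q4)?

Initial set: {((q3 \lor (((\lnot q4 \land \lnot q5) \lor (\lnot q1 \to \lnot q2)) \to (q2 \lor q4))) \land ((q4 \leftrightarrow q2) \leftrightarrow q4))}.
((q3 \lor (((\lnot q4 \land \lnot q5) \lor (\lnot q1 \to \lnot q2)) \to (q2 \lor q4))) \land ((q4 \leftrightarrow q2) \leftrightarrow q4)): α-rule — add (q3 \lor (((\lnot q4 \land \lnot q5) \lor (\lnot q1 \to \lnot q2)) \to (q2 \lor q4))), ((q4 \leftrightarrow q2) \leftrightarrow q4).
(q3 \lor (((\lnot q4 \land \lnot q5) \lor (\lnot q1 \to \lnot q2)) \to (q2 \lor q4))): β-rule — branch into q3  //  (((\lnot q4 \land \lnot q5) \lor (\lnot q1 \to \lnot q2)) \to (q2 \lor q4)).
  branch 1 (add q3):
    ((q4 \leftrightarrow q2) \leftrightarrow q4): β-rule — branch into (q4 \leftrightarrow q2), q4  //  \lnot (q4 \leftrightarrow q2), \lnot q4.
      branch 1.1 (add (q4 \leftrightarrow q2), q4):
        (q4 \leftrightarrow q2): β-rule — branch into q4, q2  //  \lnot q4, \lnot q2.
          branch 1.1.1 (add q4, q2):
            ○ open, literals {q2=true, q3=true, q4=true}.
          branch 1.1.2 (add \lnot q4, \lnot q2):
            × closes — contains both q4 and \lnot q4.
      branch 1.2 (add \lnot (q4 \leftrightarrow q2), \lnot q4):
        \lnot (q4 \leftrightarrow q2): β-rule — branch into q4, \lnot q2  //  \lnot q4, q2.
          branch 1.2.1 (add q4, \lnot q2):
            × closes — contains both q4 and \lnot q4.
          branch 1.2.2 (add \lnot q4, q2):
            ○ open, literals {q2=true, q3=true, q4=false}.
  branch 2 (add (((\lnot q4 \land \lnot q5) \lor (\lnot q1 \to \lnot q2)) \to (q2 \lor q4))):
    ((q4 \leftrightarrow q2) \leftrightarrow q4): β-rule — branch into (q4 \leftrightarrow q2), q4  //  \lnot (q4 \leftrightarrow q2), \lnot q4.
      branch 2.1 (add (q4 \leftrightarrow q2), q4):
        (((\lnot q4 \land \lnot q5) \lor (\lnot q1 \to \lnot q2)) \to (q2 \lor q4)): β-rule — branch into \lnot ((\lnot q4 \land \lnot q5) \lor (\lnot q1 \to \lnot q2))  //  (q2 \lor q4).
          branch 2.1.1 (add \lnot ((\lnot q4 \land \lnot q5) \lor (\lnot q1 \to \lnot q2))):
            \lnot ((\lnot q4 \land \lnot q5) \lor (\lnot q1 \to \lnot q2)): α-rule — add \lnot (\lnot q4 \land \lnot q5), \lnot (\lnot q1 \to \lnot q2).
            \lnot (\lnot q1 \to \lnot q2): α-rule — add \lnot q1, \lnot \lnot q2.
            (q4 \leftrightarrow q2): β-rule — branch into q4, q2  //  \lnot q4, \lnot q2.
              branch 2.1.1.1 (add q4, q2):
                \lnot (\lnot q4 \land \lnot q5): β-rule — branch into \lnot \lnot q4  //  \lnot \lnot q5.
                  branch 2.1.1.1.1 (add \lnot \lnot q4):
                    ○ open, literals {q1=false, q2=true, q4=true}.
                  branch 2.1.1.1.2 (add \lnot \lnot q5):
                    ○ open, literals {q1=false, q2=true, q4=true, q5=true}.
              branch 2.1.1.2 (add \lnot q4, \lnot q2):
                × closes — contains both q4 and \lnot q4.
          branch 2.1.2 (add (q2 \lor q4)):
            (q4 \leftrightarrow q2): β-rule — branch into q4, q2  //  \lnot q4, \lnot q2.
              branch 2.1.2.1 (add q4, q2):
                (q2 \lor q4): β-rule — branch into q2  //  q4.
                  branch 2.1.2.1.1 (add q2):
                    ○ open, literals {q2=true, q4=true}.
                  branch 2.1.2.1.2 (add q4):
                    ○ open, literals {q2=true, q4=true}.
              branch 2.1.2.2 (add \lnot q4, \lnot q2):
                × closes — contains both q4 and \lnot q4.
      branch 2.2 (add \lnot (q4 \leftrightarrow q2), \lnot q4):
        (((\lnot q4 \land \lnot q5) \lor (\lnot q1 \to \lnot q2)) \to (q2 \lor q4)): β-rule — branch into \lnot ((\lnot q4 \land \lnot q5) \lor (\lnot q1 \to \lnot q2))  //  (q2 \lor q4).
          branch 2.2.1 (add \lnot ((\lnot q4 \land \lnot q5) \lor (\lnot q1 \to \lnot q2))):
            \lnot ((\lnot q4 \land \lnot q5) \lor (\lnot q1 \to \lnot q2)): α-rule — add \lnot (\lnot q4 \land \lnot q5), \lnot (\lnot q1 \to \lnot q2).
            \lnot (\lnot q1 \to \lnot q2): α-rule — add \lnot q1, \lnot \lnot q2.
            \lnot (q4 \leftrightarrow q2): β-rule — branch into q4, \lnot q2  //  \lnot q4, q2.
              branch 2.2.1.1 (add q4, \lnot q2):
                × closes — contains both q4 and \lnot q4.
              branch 2.2.1.2 (add \lnot q4, q2):
                \lnot (\lnot q4 \land \lnot q5): β-rule — branch into \lnot \lnot q4  //  \lnot \lnot q5.
                  branch 2.2.1.2.1 (add \lnot \lnot q4):
                    × closes — contains both q4 and \lnot q4.
                  branch 2.2.1.2.2 (add \lnot \lnot q5):
                    ○ open, literals {q1=false, q2=true, q4=false, q5=true}.
          branch 2.2.2 (add (q2 \lor q4)):
            \lnot (q4 \leftrightarrow q2): β-rule — branch into q4, \lnot q2  //  \lnot q4, q2.
              branch 2.2.2.1 (add q4, \lnot q2):
                × closes — contains both q4 and \lnot q4.
              branch 2.2.2.2 (add \lnot q4, q2):
                (q2 \lor q4): β-rule — branch into q2  //  q4.
                  branch 2.2.2.2.1 (add q2):
                    ○ open, literals {q2=true, q4=false}.
                  branch 2.2.2.2.2 (add q4):
                    × closes — contains both q4 and \lnot q4.
8 branches closed, 8 open.
Each open branch fixes some atoms; the unmentioned ones are free. Counting distinct full assignments: branch {q2=true, q3=true, q4=true} (q5, q1) contributes 4 new; branch {q2=true, q3=true, q4=false} (q5, q1) contributes 4 new; branch {q1=false, q2=true, q4=true} (q5, q3) contributes 2 new; branch {q1=false, q2=true, q4=true, q5=true} (q3) contributes 0 new; branch {q2=true, q4=true} (q5, q3, q1) contributes 2 new; branch {q2=true, q4=true} (q5, q3, q1) contributes 0 new; branch {q1=false, q2=true, q4=false, q5=true} (q3) contributes 1 new; branch {q2=true, q4=false} (q5, q3, q1) contributes 3 new. Total: 16.

16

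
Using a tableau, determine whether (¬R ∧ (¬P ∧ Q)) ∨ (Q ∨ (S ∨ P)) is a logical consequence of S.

Yes

Initial set: {S; ¬((¬R ∧ (¬P ∧ Q)) ∨ (Q ∨ (S ∨ P)))}.
¬((¬R ∧ (¬P ∧ Q)) ∨ (Q ∨ (S ∨ P))): α-rule — add ¬(¬R ∧ (¬P ∧ Q)), ¬(Q ∨ (S ∨ P)).
¬(Q ∨ (S ∨ P)): α-rule — add ¬Q, ¬(S ∨ P).
¬(S ∨ P): α-rule — add ¬S, ¬P.
× closes — contains both S and ¬S.
All 1 branch closes.
Every branch closed, so the premises entail the conclusion.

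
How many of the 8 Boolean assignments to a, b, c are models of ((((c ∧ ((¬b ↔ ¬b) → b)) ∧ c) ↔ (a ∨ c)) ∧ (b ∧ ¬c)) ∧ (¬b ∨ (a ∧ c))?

0

Initial set: {T (((((c ∧ ((¬b ↔ ¬b) → b)) ∧ c) ↔ (a ∨ c)) ∧ (b ∧ ¬c)) ∧ (¬b ∨ (a ∧ c)))}.
T (((((c ∧ ((¬b ↔ ¬b) → b)) ∧ c) ↔ (a ∨ c)) ∧ (b ∧ ¬c)) ∧ (¬b ∨ (a ∧ c))): α-rule — add T ((((c ∧ ((¬b ↔ ¬b) → b)) ∧ c) ↔ (a ∨ c)) ∧ (b ∧ ¬c)), T (¬b ∨ (a ∧ c)).
T ((((c ∧ ((¬b ↔ ¬b) → b)) ∧ c) ↔ (a ∨ c)) ∧ (b ∧ ¬c)): α-rule — add T (((c ∧ ((¬b ↔ ¬b) → b)) ∧ c) ↔ (a ∨ c)), T (b ∧ ¬c).
T (b ∧ ¬c): α-rule — add T b, T ¬c.
T (¬b ∨ (a ∧ c)): β-rule — branch into T ¬b  //  T (a ∧ c).
  branch 1 (add T ¬b):
    × closes — contains both b and ¬b.
  branch 2 (add T (a ∧ c)):
    T (a ∧ c): α-rule — add T a, T c.
    × closes — contains both c and ¬c.
All 2 branches close.
No open branches: the formula has 0 satisfying assignments.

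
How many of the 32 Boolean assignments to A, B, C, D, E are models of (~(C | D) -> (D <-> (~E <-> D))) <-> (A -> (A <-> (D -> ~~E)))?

Initial set: {((~(C | D) -> (D <-> (~E <-> D))) <-> (A -> (A <-> (D -> ~~E))))}.
((~(C | D) -> (D <-> (~E <-> D))) <-> (A -> (A <-> (D -> ~~E)))): β-rule — branch into (~(C | D) -> (D <-> (~E <-> D))), (A -> (A <-> (D -> ~~E)))  //  ~(~(C | D) -> (D <-> (~E <-> D))), ~(A -> (A <-> (D -> ~~E))).
  branch 1 (add (~(C | D) -> (D <-> (~E <-> D))), (A -> (A <-> (D -> ~~E)))):
    (~(C | D) -> (D <-> (~E <-> D))): β-rule — branch into ~~(C | D)  //  (D <-> (~E <-> D)).
      branch 1.1 (add ~~(C | D)):
        (A -> (A <-> (D -> ~~E))): β-rule — branch into ~A  //  (A <-> (D -> ~~E)).
          branch 1.1.1 (add ~A):
            ~~(C | D): β-rule — branch into C  //  D.
              branch 1.1.1.1 (add C):
                ○ open, literals {A=false, C=true}.
              branch 1.1.1.2 (add D):
                ○ open, literals {A=false, D=true}.
          branch 1.1.2 (add (A <-> (D -> ~~E))):
            ~~(C | D): β-rule — branch into C  //  D.
              branch 1.1.2.1 (add C):
                (A <-> (D -> ~~E)): β-rule — branch into A, (D -> ~~E)  //  ~A, ~(D -> ~~E).
                  branch 1.1.2.1.1 (add A, (D -> ~~E)):
                    (D -> ~~E): β-rule — branch into ~D  //  ~~E.
                      branch 1.1.2.1.1.1 (add ~D):
                        ○ open, literals {A=true, C=true, D=false}.
                      branch 1.1.2.1.1.2 (add ~~E):
                        ~~E: drop double negation, giving E.
                        ○ open, literals {A=true, C=true, E=true}.
                  branch 1.1.2.1.2 (add ~A, ~(D -> ~~E)):
                    ~(D -> ~~E): α-rule — add D, ~~~E.
                    ~~~E: drop double negation, giving ~E.
                    ○ open, literals {A=false, C=true, D=true, E=false}.
              branch 1.1.2.2 (add D):
                (A <-> (D -> ~~E)): β-rule — branch into A, (D -> ~~E)  //  ~A, ~(D -> ~~E).
                  branch 1.1.2.2.1 (add A, (D -> ~~E)):
                    (D -> ~~E): β-rule — branch into ~D  //  ~~E.
                      branch 1.1.2.2.1.1 (add ~D):
                        × closes — contains both D and ~D.
                      branch 1.1.2.2.1.2 (add ~~E):
                        ~~E: drop double negation, giving E.
                        ○ open, literals {A=true, D=true, E=true}.
                  branch 1.1.2.2.2 (add ~A, ~(D -> ~~E)):
                    ~(D -> ~~E): α-rule — add D, ~~~E.
                    ~~~E: drop double negation, giving ~E.
                    ○ open, literals {A=false, D=true, E=false}.
      branch 1.2 (add (D <-> (~E <-> D))):
        (A -> (A <-> (D -> ~~E))): β-rule — branch into ~A  //  (A <-> (D -> ~~E)).
          branch 1.2.1 (add ~A):
            (D <-> (~E <-> D)): β-rule — branch into D, (~E <-> D)  //  ~D, ~(~E <-> D).
              branch 1.2.1.1 (add D, (~E <-> D)):
                (~E <-> D): β-rule — branch into ~E, D  //  ~~E, ~D.
                  branch 1.2.1.1.1 (add ~E, D):
                    ○ open, literals {A=false, D=true, E=false}.
                  branch 1.2.1.1.2 (add ~~E, ~D):
                    × closes — contains both D and ~D.
              branch 1.2.1.2 (add ~D, ~(~E <-> D)):
                ~(~E <-> D): β-rule — branch into ~E, ~D  //  ~~E, D.
                  branch 1.2.1.2.1 (add ~E, ~D):
                    ○ open, literals {A=false, D=false, E=false}.
                  branch 1.2.1.2.2 (add ~~E, D):
                    × closes — contains both D and ~D.
          branch 1.2.2 (add (A <-> (D -> ~~E))):
            (D <-> (~E <-> D)): β-rule — branch into D, (~E <-> D)  //  ~D, ~(~E <-> D).
              branch 1.2.2.1 (add D, (~E <-> D)):
                (A <-> (D -> ~~E)): β-rule — branch into A, (D -> ~~E)  //  ~A, ~(D -> ~~E).
                  branch 1.2.2.1.1 (add A, (D -> ~~E)):
                    (~E <-> D): β-rule — branch into ~E, D  //  ~~E, ~D.
                      branch 1.2.2.1.1.1 (add ~E, D):
                        (D -> ~~E): β-rule — branch into ~D  //  ~~E.
                          branch 1.2.2.1.1.1.1 (add ~D):
                            × closes — contains both D and ~D.
                          branch 1.2.2.1.1.1.2 (add ~~E):
                            ~~E: drop double negation, giving E.
                            × closes — contains both E and ~E.
                      branch 1.2.2.1.1.2 (add ~~E, ~D):
                        × closes — contains both D and ~D.
                  branch 1.2.2.1.2 (add ~A, ~(D -> ~~E)):
                    ~(D -> ~~E): α-rule — add D, ~~~E.
                    ~~~E: drop double negation, giving ~E.
                    (~E <-> D): β-rule — branch into ~E, D  //  ~~E, ~D.
                      branch 1.2.2.1.2.1 (add ~E, D):
                        ○ open, literals {A=false, D=true, E=false}.
                      branch 1.2.2.1.2.2 (add ~~E, ~D):
                        × closes — contains both E and ~E.
              branch 1.2.2.2 (add ~D, ~(~E <-> D)):
                (A <-> (D -> ~~E)): β-rule — branch into A, (D -> ~~E)  //  ~A, ~(D -> ~~E).
                  branch 1.2.2.2.1 (add A, (D -> ~~E)):
                    ~(~E <-> D): β-rule — branch into ~E, ~D  //  ~~E, D.
                      branch 1.2.2.2.1.1 (add ~E, ~D):
                        (D -> ~~E): β-rule — branch into ~D  //  ~~E.
                          branch 1.2.2.2.1.1.1 (add ~D):
                            ○ open, literals {A=true, D=false, E=false}.
                          branch 1.2.2.2.1.1.2 (add ~~E):
                            ~~E: drop double negation, giving E.
                            × closes — contains both E and ~E.
                      branch 1.2.2.2.1.2 (add ~~E, D):
                        × closes — contains both D and ~D.
                  branch 1.2.2.2.2 (add ~A, ~(D -> ~~E)):
                    ~(D -> ~~E): α-rule — add D, ~~~E.
                    × closes — contains both D and ~D.
  branch 2 (add ~(~(C | D) -> (D <-> (~E <-> D))), ~(A -> (A <-> (D -> ~~E)))):
    ~(~(C | D) -> (D <-> (~E <-> D))): α-rule — add ~(C | D), ~(D <-> (~E <-> D)).
    ~(A -> (A <-> (D -> ~~E))): α-rule — add A, ~(A <-> (D -> ~~E)).
    ~(C | D): α-rule — add ~C, ~D.
    ~(D <-> (~E <-> D)): β-rule — branch into D, ~(~E <-> D)  //  ~D, (~E <-> D).
      branch 2.1 (add D, ~(~E <-> D)):
        × closes — contains both D and ~D.
      branch 2.2 (add ~D, (~E <-> D)):
        ~(A <-> (D -> ~~E)): β-rule — branch into A, ~(D -> ~~E)  //  ~A, (D -> ~~E).
          branch 2.2.1 (add A, ~(D -> ~~E)):
            ~(D -> ~~E): α-rule — add D, ~~~E.
            × closes — contains both D and ~D.
          branch 2.2.2 (add ~A, (D -> ~~E)):
            × closes — contains both A and ~A.
13 branches closed, 11 open.
Each open branch fixes some atoms; the unmentioned ones are free. Counting distinct full assignments: branch {A=false, C=true} (B, D, E) contributes 8 new; branch {A=false, D=true} (B, C, E) contributes 4 new; branch {A=true, C=true, D=false} (B, E) contributes 4 new; branch {A=true, C=true, E=true} (B, D) contributes 2 new; branch {A=false, C=true, D=true, E=false} (B) contributes 0 new; branch {A=true, D=true, E=true} (B, C) contributes 2 new; branch {A=false, D=true, E=false} (B, C) contributes 0 new; branch {A=false, D=true, E=false} (B, C) contributes 0 new; branch {A=false, D=false, E=false} (B, C) contributes 2 new; branch {A=false, D=true, E=false} (B, C) contributes 0 new; branch {A=true, D=false, E=false} (B, C) contributes 2 new. Total: 24.

24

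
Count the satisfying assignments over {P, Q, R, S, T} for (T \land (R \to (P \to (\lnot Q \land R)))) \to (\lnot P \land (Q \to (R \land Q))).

24

Initial set: {((T \land (R \to (P \to (\lnot Q \land R)))) \to (\lnot P \land (Q \to (R \land Q))))}.
((T \land (R \to (P \to (\lnot Q \land R)))) \to (\lnot P \land (Q \to (R \land Q)))): β-rule — branch into \lnot (T \land (R \to (P \to (\lnot Q \land R))))  //  (\lnot P \land (Q \to (R \land Q))).
  branch 1 (add \lnot (T \land (R \to (P \to (\lnot Q \land R))))):
    \lnot (T \land (R \to (P \to (\lnot Q \land R)))): β-rule — branch into \lnot T  //  \lnot (R \to (P \to (\lnot Q \land R))).
      branch 1.1 (add \lnot T):
        ○ open, literals {T=0}.
      branch 1.2 (add \lnot (R \to (P \to (\lnot Q \land R)))):
        \lnot (R \to (P \to (\lnot Q \land R))): α-rule — add R, \lnot (P \to (\lnot Q \land R)).
        \lnot (P \to (\lnot Q \land R)): α-rule — add P, \lnot (\lnot Q \land R).
        \lnot (\lnot Q \land R): β-rule — branch into \lnot \lnot Q  //  \lnot R.
          branch 1.2.1 (add \lnot \lnot Q):
            ○ open, literals {P=1, Q=1, R=1}.
          branch 1.2.2 (add \lnot R):
            × closes — contains both R and \lnot R.
  branch 2 (add (\lnot P \land (Q \to (R \land Q)))):
    (\lnot P \land (Q \to (R \land Q))): α-rule — add \lnot P, (Q \to (R \land Q)).
    (Q \to (R \land Q)): β-rule — branch into \lnot Q  //  (R \land Q).
      branch 2.1 (add \lnot Q):
        ○ open, literals {P=0, Q=0}.
      branch 2.2 (add (R \land Q)):
        (R \land Q): α-rule — add R, Q.
        ○ open, literals {P=0, Q=1, R=1}.
1 branch closed, 4 open.
Each open branch fixes some atoms; the unmentioned ones are free. Counting distinct full assignments: branch {T=0} (P, Q, R, S) contributes 16 new; branch {P=1, Q=1, R=1} (S, T) contributes 2 new; branch {P=0, Q=0} (R, S, T) contributes 4 new; branch {P=0, Q=1, R=1} (S, T) contributes 2 new. Total: 24.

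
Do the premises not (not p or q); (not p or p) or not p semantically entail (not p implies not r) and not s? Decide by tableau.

No

Initial set: {T not (not p or q); T ((not p or p) or not p); F ((not p implies not r) and not s)}.
T not (not p or q): α-rule — add F not p, F q.
T ((not p or p) or not p): β-rule — branch into T (not p or p)  //  T not p.
  branch 1 (add T (not p or p)):
    F ((not p implies not r) and not s): β-rule — branch into F (not p implies not r)  //  F not s.
      branch 1.1 (add F (not p implies not r)):
        F (not p implies not r): α-rule — add T not p, F not r.
        × closes — contains both p and not p.
      branch 1.2 (add F not s):
        T (not p or p): β-rule — branch into T not p  //  T p.
          branch 1.2.1 (add T not p):
            × closes — contains both p and not p.
          branch 1.2.2 (add T p):
            ○ open, literals {p=true, q=false, s=true}.
  branch 2 (add T not p):
    × closes — contains both p and not p.
3 branches closed, 1 open.
An open branch gives a countermodel: p=true, q=false, s=true (unmentioned atoms arbitrary); the premises hold there but the conclusion fails.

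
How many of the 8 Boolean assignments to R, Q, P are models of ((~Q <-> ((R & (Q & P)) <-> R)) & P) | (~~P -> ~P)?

5

Initial set: {T (((~Q <-> ((R & (Q & P)) <-> R)) & P) | (~~P -> ~P))}.
T (((~Q <-> ((R & (Q & P)) <-> R)) & P) | (~~P -> ~P)): β-rule — branch into T ((~Q <-> ((R & (Q & P)) <-> R)) & P)  //  T (~~P -> ~P).
  branch 1 (add T ((~Q <-> ((R & (Q & P)) <-> R)) & P)):
    T ((~Q <-> ((R & (Q & P)) <-> R)) & P): α-rule — add T (~Q <-> ((R & (Q & P)) <-> R)), T P.
    T (~Q <-> ((R & (Q & P)) <-> R)): β-rule — branch into T ~Q, T ((R & (Q & P)) <-> R)  //  F ~Q, F ((R & (Q & P)) <-> R).
      branch 1.1 (add T ~Q, T ((R & (Q & P)) <-> R)):
        T ((R & (Q & P)) <-> R): β-rule — branch into T (R & (Q & P)), T R  //  F (R & (Q & P)), F R.
          branch 1.1.1 (add T (R & (Q & P)), T R):
            T (R & (Q & P)): α-rule — add T R, T (Q & P).
            T (Q & P): α-rule — add T Q, T P.
            × closes — contains both Q and ~Q.
          branch 1.1.2 (add F (R & (Q & P)), F R):
            F (R & (Q & P)): β-rule — branch into F R  //  F (Q & P).
              branch 1.1.2.1 (add F R):
                ○ open, literals {P=true, Q=false, R=false}.
              branch 1.1.2.2 (add F (Q & P)):
                F (Q & P): β-rule — branch into F Q  //  F P.
                  branch 1.1.2.2.1 (add F Q):
                    ○ open, literals {P=true, Q=false, R=false}.
                  branch 1.1.2.2.2 (add F P):
                    × closes — contains both P and ~P.
      branch 1.2 (add F ~Q, F ((R & (Q & P)) <-> R)):
        F ((R & (Q & P)) <-> R): β-rule — branch into T (R & (Q & P)), F R  //  F (R & (Q & P)), T R.
          branch 1.2.1 (add T (R & (Q & P)), F R):
            T (R & (Q & P)): α-rule — add T R, T (Q & P).
            × closes — contains both R and ~R.
          branch 1.2.2 (add F (R & (Q & P)), T R):
            F (R & (Q & P)): β-rule — branch into F R  //  F (Q & P).
              branch 1.2.2.1 (add F R):
                × closes — contains both R and ~R.
              branch 1.2.2.2 (add F (Q & P)):
                F (Q & P): β-rule — branch into F Q  //  F P.
                  branch 1.2.2.2.1 (add F Q):
                    × closes — contains both Q and ~Q.
                  branch 1.2.2.2.2 (add F P):
                    × closes — contains both P and ~P.
  branch 2 (add T (~~P -> ~P)):
    T (~~P -> ~P): β-rule — branch into F ~~P  //  T ~P.
      branch 2.1 (add F ~~P):
        F ~~P: drop double negation, giving F P.
        ○ open, literals {P=false}.
      branch 2.2 (add T ~P):
        ○ open, literals {P=false}.
6 branches closed, 4 open.
Each open branch fixes some atoms; the unmentioned ones are free. Counting distinct full assignments: branch {P=true, Q=false, R=false} (none free) contributes 1 new; branch {P=true, Q=false, R=false} (none free) contributes 0 new; branch {P=false} (R, Q) contributes 4 new; branch {P=false} (R, Q) contributes 0 new. Total: 5.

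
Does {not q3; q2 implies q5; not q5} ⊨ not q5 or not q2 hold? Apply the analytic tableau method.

Yes

Initial set: {not q3; (q2 implies q5); not q5; not (not q5 or not q2)}.
not (not q5 or not q2): α-rule — add not not q5, not not q2.
× closes — contains both q5 and not q5.
All 1 branch closes.
Every branch closed, so the premises entail the conclusion.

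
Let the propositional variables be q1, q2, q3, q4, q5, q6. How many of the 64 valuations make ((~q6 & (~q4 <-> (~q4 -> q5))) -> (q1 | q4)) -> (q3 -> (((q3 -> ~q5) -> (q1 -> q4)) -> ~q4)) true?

48

Initial set: {(((~q6 & (~q4 <-> (~q4 -> q5))) -> (q1 | q4)) -> (q3 -> (((q3 -> ~q5) -> (q1 -> q4)) -> ~q4)))}.
(((~q6 & (~q4 <-> (~q4 -> q5))) -> (q1 | q4)) -> (q3 -> (((q3 -> ~q5) -> (q1 -> q4)) -> ~q4))): β-rule — branch into ~((~q6 & (~q4 <-> (~q4 -> q5))) -> (q1 | q4))  //  (q3 -> (((q3 -> ~q5) -> (q1 -> q4)) -> ~q4)).
  branch 1 (add ~((~q6 & (~q4 <-> (~q4 -> q5))) -> (q1 | q4))):
    ~((~q6 & (~q4 <-> (~q4 -> q5))) -> (q1 | q4)): α-rule — add (~q6 & (~q4 <-> (~q4 -> q5))), ~(q1 | q4).
    (~q6 & (~q4 <-> (~q4 -> q5))): α-rule — add ~q6, (~q4 <-> (~q4 -> q5)).
    ~(q1 | q4): α-rule — add ~q1, ~q4.
    (~q4 <-> (~q4 -> q5)): β-rule — branch into ~q4, (~q4 -> q5)  //  ~~q4, ~(~q4 -> q5).
      branch 1.1 (add ~q4, (~q4 -> q5)):
        (~q4 -> q5): β-rule — branch into ~~q4  //  q5.
          branch 1.1.1 (add ~~q4):
            × closes — contains both q4 and ~q4.
          branch 1.1.2 (add q5):
            ○ open, literals {q1=false, q4=false, q5=true, q6=false}.
      branch 1.2 (add ~~q4, ~(~q4 -> q5)):
        × closes — contains both q4 and ~q4.
  branch 2 (add (q3 -> (((q3 -> ~q5) -> (q1 -> q4)) -> ~q4))):
    (q3 -> (((q3 -> ~q5) -> (q1 -> q4)) -> ~q4)): β-rule — branch into ~q3  //  (((q3 -> ~q5) -> (q1 -> q4)) -> ~q4).
      branch 2.1 (add ~q3):
        ○ open, literals {q3=false}.
      branch 2.2 (add (((q3 -> ~q5) -> (q1 -> q4)) -> ~q4)):
        (((q3 -> ~q5) -> (q1 -> q4)) -> ~q4): β-rule — branch into ~((q3 -> ~q5) -> (q1 -> q4))  //  ~q4.
          branch 2.2.1 (add ~((q3 -> ~q5) -> (q1 -> q4))):
            ~((q3 -> ~q5) -> (q1 -> q4)): α-rule — add (q3 -> ~q5), ~(q1 -> q4).
            ~(q1 -> q4): α-rule — add q1, ~q4.
            (q3 -> ~q5): β-rule — branch into ~q3  //  ~q5.
              branch 2.2.1.1 (add ~q3):
                ○ open, literals {q1=true, q3=false, q4=false}.
              branch 2.2.1.2 (add ~q5):
                ○ open, literals {q1=true, q4=false, q5=false}.
          branch 2.2.2 (add ~q4):
            ○ open, literals {q4=false}.
2 branches closed, 5 open.
Each open branch fixes some atoms; the unmentioned ones are free. Counting distinct full assignments: branch {q1=false, q4=false, q5=true, q6=false} (q2, q3) contributes 4 new; branch {q3=false} (q1, q2, q4, q5, q6) contributes 30 new; branch {q1=true, q3=false, q4=false} (q2, q5, q6) contributes 0 new; branch {q1=true, q4=false, q5=false} (q2, q3, q6) contributes 4 new; branch {q4=false} (q1, q2, q3, q5, q6) contributes 10 new. Total: 48.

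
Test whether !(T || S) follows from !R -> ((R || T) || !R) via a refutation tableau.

Initial set: {(!R -> ((R || T) || !R)); !!(T || S)}.
(!R -> ((R || T) || !R)): β-rule — branch into !!R  //  ((R || T) || !R).
  branch 1 (add !!R):
    !!(T || S): β-rule — branch into T  //  S.
      branch 1.1 (add T):
        ○ open, literals {R=T, T=T}.
      branch 1.2 (add S):
        ○ open, literals {R=T, S=T}.
  branch 2 (add ((R || T) || !R)):
    !!(T || S): β-rule — branch into T  //  S.
      branch 2.1 (add T):
        ((R || T) || !R): β-rule — branch into (R || T)  //  !R.
          branch 2.1.1 (add (R || T)):
            (R || T): β-rule — branch into R  //  T.
              branch 2.1.1.1 (add R):
                ○ open, literals {R=T, T=T}.
              branch 2.1.1.2 (add T):
                ○ open, literals {T=T}.
          branch 2.1.2 (add !R):
            ○ open, literals {R=F, T=T}.
      branch 2.2 (add S):
        ((R || T) || !R): β-rule — branch into (R || T)  //  !R.
          branch 2.2.1 (add (R || T)):
            (R || T): β-rule — branch into R  //  T.
              branch 2.2.1.1 (add R):
                ○ open, literals {R=T, S=T}.
              branch 2.2.1.2 (add T):
                ○ open, literals {S=T, T=T}.
          branch 2.2.2 (add !R):
            ○ open, literals {R=F, S=T}.
0 branches closed, 8 open.
An open branch gives a countermodel: R=T, T=T (unmentioned atoms arbitrary); the premises hold there but the conclusion fails.

No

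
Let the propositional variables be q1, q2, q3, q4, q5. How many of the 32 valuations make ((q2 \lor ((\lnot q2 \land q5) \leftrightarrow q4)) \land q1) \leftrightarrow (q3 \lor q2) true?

Initial set: {(((q2 \lor ((\lnot q2 \land q5) \leftrightarrow q4)) \land q1) \leftrightarrow (q3 \lor q2))}.
(((q2 \lor ((\lnot q2 \land q5) \leftrightarrow q4)) \land q1) \leftrightarrow (q3 \lor q2)): β-rule — branch into ((q2 \lor ((\lnot q2 \land q5) \leftrightarrow q4)) \land q1), (q3 \lor q2)  //  \lnot ((q2 \lor ((\lnot q2 \land q5) \leftrightarrow q4)) \land q1), \lnot (q3 \lor q2).
  branch 1 (add ((q2 \lor ((\lnot q2 \land q5) \leftrightarrow q4)) \land q1), (q3 \lor q2)):
    ((q2 \lor ((\lnot q2 \land q5) \leftrightarrow q4)) \land q1): α-rule — add (q2 \lor ((\lnot q2 \land q5) \leftrightarrow q4)), q1.
    (q3 \lor q2): β-rule — branch into q3  //  q2.
      branch 1.1 (add q3):
        (q2 \lor ((\lnot q2 \land q5) \leftrightarrow q4)): β-rule — branch into q2  //  ((\lnot q2 \land q5) \leftrightarrow q4).
          branch 1.1.1 (add q2):
            ○ open, literals {q1=true, q2=true, q3=true}.
          branch 1.1.2 (add ((\lnot q2 \land q5) \leftrightarrow q4)):
            ((\lnot q2 \land q5) \leftrightarrow q4): β-rule — branch into (\lnot q2 \land q5), q4  //  \lnot (\lnot q2 \land q5), \lnot q4.
              branch 1.1.2.1 (add (\lnot q2 \land q5), q4):
                (\lnot q2 \land q5): α-rule — add \lnot q2, q5.
                ○ open, literals {q1=true, q2=false, q3=true, q4=true, q5=true}.
              branch 1.1.2.2 (add \lnot (\lnot q2 \land q5), \lnot q4):
                \lnot (\lnot q2 \land q5): β-rule — branch into \lnot \lnot q2  //  \lnot q5.
                  branch 1.1.2.2.1 (add \lnot \lnot q2):
                    ○ open, literals {q1=true, q2=true, q3=true, q4=false}.
                  branch 1.1.2.2.2 (add \lnot q5):
                    ○ open, literals {q1=true, q3=true, q4=false, q5=false}.
      branch 1.2 (add q2):
        (q2 \lor ((\lnot q2 \land q5) \leftrightarrow q4)): β-rule — branch into q2  //  ((\lnot q2 \land q5) \leftrightarrow q4).
          branch 1.2.1 (add q2):
            ○ open, literals {q1=true, q2=true}.
          branch 1.2.2 (add ((\lnot q2 \land q5) \leftrightarrow q4)):
            ((\lnot q2 \land q5) \leftrightarrow q4): β-rule — branch into (\lnot q2 \land q5), q4  //  \lnot (\lnot q2 \land q5), \lnot q4.
              branch 1.2.2.1 (add (\lnot q2 \land q5), q4):
                (\lnot q2 \land q5): α-rule — add \lnot q2, q5.
                × closes — contains both q2 and \lnot q2.
              branch 1.2.2.2 (add \lnot (\lnot q2 \land q5), \lnot q4):
                \lnot (\lnot q2 \land q5): β-rule — branch into \lnot \lnot q2  //  \lnot q5.
                  branch 1.2.2.2.1 (add \lnot \lnot q2):
                    ○ open, literals {q1=true, q2=true, q4=false}.
                  branch 1.2.2.2.2 (add \lnot q5):
                    ○ open, literals {q1=true, q2=true, q4=false, q5=false}.
  branch 2 (add \lnot ((q2 \lor ((\lnot q2 \land q5) \leftrightarrow q4)) \land q1), \lnot (q3 \lor q2)):
    \lnot (q3 \lor q2): α-rule — add \lnot q3, \lnot q2.
    \lnot ((q2 \lor ((\lnot q2 \land q5) \leftrightarrow q4)) \land q1): β-rule — branch into \lnot (q2 \lor ((\lnot q2 \land q5) \leftrightarrow q4))  //  \lnot q1.
      branch 2.1 (add \lnot (q2 \lor ((\lnot q2 \land q5) \leftrightarrow q4))):
        \lnot (q2 \lor ((\lnot q2 \land q5) \leftrightarrow q4)): α-rule — add \lnot q2, \lnot ((\lnot q2 \land q5) \leftrightarrow q4).
        \lnot ((\lnot q2 \land q5) \leftrightarrow q4): β-rule — branch into (\lnot q2 \land q5), \lnot q4  //  \lnot (\lnot q2 \land q5), q4.
          branch 2.1.1 (add (\lnot q2 \land q5), \lnot q4):
            (\lnot q2 \land q5): α-rule — add \lnot q2, q5.
            ○ open, literals {q2=false, q3=false, q4=false, q5=true}.
          branch 2.1.2 (add \lnot (\lnot q2 \land q5), q4):
            \lnot (\lnot q2 \land q5): β-rule — branch into \lnot \lnot q2  //  \lnot q5.
              branch 2.1.2.1 (add \lnot \lnot q2):
                × closes — contains both q2 and \lnot q2.
              branch 2.1.2.2 (add \lnot q5):
                ○ open, literals {q2=false, q3=false, q4=true, q5=false}.
      branch 2.2 (add \lnot q1):
        ○ open, literals {q1=false, q2=false, q3=false}.
2 branches closed, 10 open.
Each open branch fixes some atoms; the unmentioned ones are free. Counting distinct full assignments: branch {q1=true, q2=true, q3=true} (q4, q5) contributes 4 new; branch {q1=true, q2=false, q3=true, q4=true, q5=true} (none free) contributes 1 new; branch {q1=true, q2=true, q3=true, q4=false} (q5) contributes 0 new; branch {q1=true, q3=true, q4=false, q5=false} (q2) contributes 1 new; branch {q1=true, q2=true} (q3, q4, q5) contributes 4 new; branch {q1=true, q2=true, q4=false} (q3, q5) contributes 0 new; branch {q1=true, q2=true, q4=false, q5=false} (q3) contributes 0 new; branch {q2=false, q3=false, q4=false, q5=true} (q1) contributes 2 new; branch {q2=false, q3=false, q4=true, q5=false} (q1) contributes 2 new; branch {q1=false, q2=false, q3=false} (q4, q5) contributes 2 new. Total: 16.

16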